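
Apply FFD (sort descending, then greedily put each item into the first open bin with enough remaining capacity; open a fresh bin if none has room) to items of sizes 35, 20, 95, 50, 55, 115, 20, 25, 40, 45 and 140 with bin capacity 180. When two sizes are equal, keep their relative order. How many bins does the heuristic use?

Sorted descending: 140, 115, 95, 55, 50, 45, 40, 35, 25, 20, 20.
  140 → bin 1 (new)  [load 140/180]
  115 → bin 2 (new)  [load 115/180]
  95 → bin 3 (new)  [load 95/180]
  55 → bin 2  [load 170/180]
  50 → bin 3  [load 145/180]
  45 → bin 4 (new)  [load 45/180]
  40 → bin 1  [load 180/180]
  35 → bin 3  [load 180/180]
  25 → bin 4  [load 70/180]
  20 → bin 4  [load 90/180]
  20 → bin 4  [load 110/180]
4 bins opened.

4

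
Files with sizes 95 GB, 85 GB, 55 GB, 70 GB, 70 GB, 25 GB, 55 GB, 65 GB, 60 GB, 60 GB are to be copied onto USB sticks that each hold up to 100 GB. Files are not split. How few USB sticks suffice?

Total = 95 + 85 + 70 + 70 + 65 + 60 + 60 + 55 + 55 + 25 = 640 GB.
Lower bound: ⌈640/100⌉ = 7 USB sticks.
Also, 9 files each exceed 50 GB, and no two of those can share a USB stick, so at least 9 USB sticks are needed.
A packing using 9 USB sticks:
  USB stick 1: 95 = 95
  USB stick 2: 85 = 85
  USB stick 3: 70 + 25 = 95
  USB stick 4: 70 = 70
  USB stick 5: 65 = 65
  USB stick 6: 60 = 60
  USB stick 7: 60 = 60
  USB stick 8: 55 = 55
  USB stick 9: 55 = 55
This matches the lower bound, so 9 is optimal.

9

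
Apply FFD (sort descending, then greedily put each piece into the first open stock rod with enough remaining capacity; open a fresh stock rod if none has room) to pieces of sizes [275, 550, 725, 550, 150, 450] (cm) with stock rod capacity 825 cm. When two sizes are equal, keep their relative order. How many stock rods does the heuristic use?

Sorted descending: 725, 550, 550, 450, 275, 150.
  725 → stock rod 1 (new)  [load 725/825]
  550 → stock rod 2 (new)  [load 550/825]
  550 → stock rod 3 (new)  [load 550/825]
  450 → stock rod 4 (new)  [load 450/825]
  275 → stock rod 2  [load 825/825]
  150 → stock rod 3  [load 700/825]
4 stock rods opened.

4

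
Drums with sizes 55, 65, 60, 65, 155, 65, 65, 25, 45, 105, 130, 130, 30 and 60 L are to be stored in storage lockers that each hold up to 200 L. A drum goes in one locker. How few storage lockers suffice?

Total = 155 + 130 + 130 + 105 + 65 + 65 + 65 + 65 + 60 + 60 + 55 + 45 + 30 + 25 = 1055 L.
Lower bound: ⌈1055/200⌉ = 6 storage lockers.
A packing using 6 storage lockers:
  locker 1: 155 + 45 = 200
  locker 2: 130 + 65 = 195
  locker 3: 130 + 65 = 195
  locker 4: 105 + 65 + 30 = 200
  locker 5: 65 + 60 + 60 = 185
  locker 6: 55 + 25 = 80
This matches the lower bound, so 6 is optimal.

6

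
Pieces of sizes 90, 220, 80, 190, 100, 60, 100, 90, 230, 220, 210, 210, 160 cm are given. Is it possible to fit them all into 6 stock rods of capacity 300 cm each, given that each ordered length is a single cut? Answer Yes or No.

No

Total = 1960 cm; ⌈1960/300⌉ = 7.
At least 7 stock rods are required, but only 6 are allowed.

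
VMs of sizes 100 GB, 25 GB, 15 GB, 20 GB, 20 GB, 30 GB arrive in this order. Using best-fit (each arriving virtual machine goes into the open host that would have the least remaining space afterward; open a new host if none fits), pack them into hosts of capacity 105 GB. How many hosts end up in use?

  100 → host 1 (new)  [load 100/105]
  25 → host 2 (new)  [load 25/105]
  15 → host 2  [load 40/105]
  20 → host 2  [load 60/105]
  20 → host 2  [load 80/105]
  30 → host 3 (new)  [load 30/105]
3 hosts opened.

3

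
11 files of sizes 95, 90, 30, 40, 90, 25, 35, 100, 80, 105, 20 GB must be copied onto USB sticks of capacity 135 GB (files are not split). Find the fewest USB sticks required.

Total = 105 + 100 + 95 + 90 + 90 + 80 + 40 + 35 + 30 + 25 + 20 = 710 GB.
Lower bound: ⌈710/135⌉ = 6 USB sticks.
A packing using 6 USB sticks:
  USB stick 1: 105 + 30 = 135
  USB stick 2: 100 + 35 = 135
  USB stick 3: 95 + 40 = 135
  USB stick 4: 90 + 25 + 20 = 135
  USB stick 5: 90 = 90
  USB stick 6: 80 = 80
This matches the lower bound, so 6 is optimal.

6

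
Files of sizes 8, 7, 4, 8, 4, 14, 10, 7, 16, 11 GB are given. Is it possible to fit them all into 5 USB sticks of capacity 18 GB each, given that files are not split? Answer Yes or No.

No

Total = 89 GB; ⌈89/18⌉ = 5.
The bound of 5 does not rule out 5, but exhaustive search shows no assignment into 5 USB sticks of capacity 18 GB exists — the minimum is 6.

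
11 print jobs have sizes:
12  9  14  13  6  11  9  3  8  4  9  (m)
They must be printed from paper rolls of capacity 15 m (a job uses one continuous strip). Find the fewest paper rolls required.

8

Total = 14 + 13 + 12 + 11 + 9 + 9 + 9 + 8 + 6 + 4 + 3 = 98 m.
Lower bound: ⌈98/15⌉ = 7 paper rolls.
Also, 8 print jobs each exceed 15/2 m, and no two of those can share a roll, so at least 8 paper rolls are needed.
A packing using 8 paper rolls:
  roll 1: 14 = 14
  roll 2: 13 = 13
  roll 3: 12 + 3 = 15
  roll 4: 11 + 4 = 15
  roll 5: 9 + 6 = 15
  roll 6: 9 = 9
  roll 7: 9 = 9
  roll 8: 8 = 8
This matches the lower bound, so 8 is optimal.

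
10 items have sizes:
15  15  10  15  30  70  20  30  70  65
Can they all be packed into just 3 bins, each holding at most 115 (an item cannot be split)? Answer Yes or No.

A valid assignment using 3 bins:
  bin 1: 70 + 30 + 15 = 115
  bin 2: 70 + 30 + 15 = 115
  bin 3: 65 + 20 + 15 + 10 = 110
Every load is within 115, so 3 bins suffice.

Yes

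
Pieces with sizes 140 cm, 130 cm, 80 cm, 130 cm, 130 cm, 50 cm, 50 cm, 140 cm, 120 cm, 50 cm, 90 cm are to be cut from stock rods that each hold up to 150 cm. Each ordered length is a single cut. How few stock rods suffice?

Total = 140 + 140 + 130 + 130 + 130 + 120 + 90 + 80 + 50 + 50 + 50 = 1110 cm.
Lower bound: ⌈1110/150⌉ = 8 stock rods.
A packing using 9 stock rods:
  stock rod 1: 140 = 140
  stock rod 2: 140 = 140
  stock rod 3: 130 = 130
  stock rod 4: 130 = 130
  stock rod 5: 130 = 130
  stock rod 6: 120 = 120
  stock rod 7: 90 + 50 = 140
  stock rod 8: 80 + 50 = 130
  stock rod 9: 50 = 50
No arrangement into 8 stock rods stays within capacity, so 9 is optimal.

9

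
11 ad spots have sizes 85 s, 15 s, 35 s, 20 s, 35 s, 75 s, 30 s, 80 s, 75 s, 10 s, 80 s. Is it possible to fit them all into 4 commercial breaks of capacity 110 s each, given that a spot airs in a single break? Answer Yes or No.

No

Total = 540 s; ⌈540/110⌉ = 5.
At least 5 commercial breaks are required, but only 4 are allowed.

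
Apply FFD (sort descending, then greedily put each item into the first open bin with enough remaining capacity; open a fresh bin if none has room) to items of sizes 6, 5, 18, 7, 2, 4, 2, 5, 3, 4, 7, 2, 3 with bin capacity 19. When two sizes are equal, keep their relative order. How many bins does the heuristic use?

Sorted descending: 18, 7, 7, 6, 5, 5, 4, 4, 3, 3, 2, 2, 2.
  18 → bin 1 (new)  [load 18/19]
  7 → bin 2 (new)  [load 7/19]
  7 → bin 2  [load 14/19]
  6 → bin 3 (new)  [load 6/19]
  5 → bin 2  [load 19/19]
  5 → bin 3  [load 11/19]
  4 → bin 3  [load 15/19]
  4 → bin 3  [load 19/19]
  3 → bin 4 (new)  [load 3/19]
  3 → bin 4  [load 6/19]
  2 → bin 4  [load 8/19]
  2 → bin 4  [load 10/19]
  2 → bin 4  [load 12/19]
4 bins opened.

4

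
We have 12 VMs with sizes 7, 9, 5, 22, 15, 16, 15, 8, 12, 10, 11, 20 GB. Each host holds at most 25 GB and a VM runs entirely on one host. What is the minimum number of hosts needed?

7

Total = 22 + 20 + 16 + 15 + 15 + 12 + 11 + 10 + 9 + 8 + 7 + 5 = 150 GB.
Lower bound: ⌈150/25⌉ = 6 hosts.
A packing using 7 hosts:
  host 1: 22 = 22
  host 2: 20 + 5 = 25
  host 3: 16 + 9 = 25
  host 4: 15 + 10 = 25
  host 5: 15 + 8 = 23
  host 6: 12 + 11 = 23
  host 7: 7 = 7
No arrangement into 6 hosts stays within capacity, so 7 is optimal.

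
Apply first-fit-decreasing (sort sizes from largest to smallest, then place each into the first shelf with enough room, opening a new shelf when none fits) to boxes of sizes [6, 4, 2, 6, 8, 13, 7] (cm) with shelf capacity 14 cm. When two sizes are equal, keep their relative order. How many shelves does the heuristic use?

Sorted descending: 13, 8, 7, 6, 6, 4, 2.
  13 → shelf 1 (new)  [load 13/14]
  8 → shelf 2 (new)  [load 8/14]
  7 → shelf 3 (new)  [load 7/14]
  6 → shelf 2  [load 14/14]
  6 → shelf 3  [load 13/14]
  4 → shelf 4 (new)  [load 4/14]
  2 → shelf 4  [load 6/14]
4 shelves opened.

4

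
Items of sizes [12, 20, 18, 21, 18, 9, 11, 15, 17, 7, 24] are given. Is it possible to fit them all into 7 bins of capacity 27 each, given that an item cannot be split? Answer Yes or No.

No

Total = 172; ⌈172/27⌉ = 7.
The bound of 7 does not rule out 7, but exhaustive search shows no assignment into 7 bins of capacity 27 exists — the minimum is 8.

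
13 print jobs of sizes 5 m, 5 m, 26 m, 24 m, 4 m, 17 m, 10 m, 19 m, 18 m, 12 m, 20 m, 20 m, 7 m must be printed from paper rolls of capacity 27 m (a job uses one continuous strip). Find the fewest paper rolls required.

8

Total = 26 + 24 + 20 + 20 + 19 + 18 + 17 + 12 + 10 + 7 + 5 + 5 + 4 = 187 m.
Lower bound: ⌈187/27⌉ = 7 paper rolls.
A packing using 8 paper rolls:
  roll 1: 26 = 26
  roll 2: 24 = 24
  roll 3: 20 + 7 = 27
  roll 4: 20 + 5 = 25
  roll 5: 19 + 5 = 24
  roll 6: 18 + 4 = 22
  roll 7: 17 + 10 = 27
  roll 8: 12 = 12
No arrangement into 7 paper rolls stays within capacity, so 8 is optimal.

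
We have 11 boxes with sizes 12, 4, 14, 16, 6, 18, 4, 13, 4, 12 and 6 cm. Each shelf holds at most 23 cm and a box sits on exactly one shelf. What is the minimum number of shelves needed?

Total = 18 + 16 + 14 + 13 + 12 + 12 + 6 + 6 + 4 + 4 + 4 = 109 cm.
Lower bound: ⌈109/23⌉ = 5 shelves.
Also, 6 boxes each exceed 23/2 cm, and no two of those can share a shelf, so at least 6 shelves are needed.
A packing using 6 shelves:
  shelf 1: 18 + 4 = 22
  shelf 2: 16 + 6 = 22
  shelf 3: 14 + 6 = 20
  shelf 4: 13 + 4 + 4 = 21
  shelf 5: 12 = 12
  shelf 6: 12 = 12
This matches the lower bound, so 6 is optimal.

6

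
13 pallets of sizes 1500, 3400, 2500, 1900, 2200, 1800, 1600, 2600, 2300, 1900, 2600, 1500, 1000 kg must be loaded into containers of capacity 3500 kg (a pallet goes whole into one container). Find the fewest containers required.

9

Total = 3400 + 2600 + 2600 + 2500 + 2300 + 2200 + 1900 + 1900 + 1800 + 1600 + 1500 + 1500 + 1000 = 26800 kg.
Lower bound: ⌈26800/3500⌉ = 8 containers.
Also, 9 pallets each exceed 1750 kg, and no two of those can share a container, so at least 9 containers are needed.
A packing using 9 containers:
  container 1: 3400 = 3400
  container 2: 2600 = 2600
  container 3: 2600 = 2600
  container 4: 2500 + 1000 = 3500
  container 5: 2300 = 2300
  container 6: 2200 = 2200
  container 7: 1900 + 1600 = 3500
  container 8: 1900 + 1500 = 3400
  container 9: 1800 + 1500 = 3300
This matches the lower bound, so 9 is optimal.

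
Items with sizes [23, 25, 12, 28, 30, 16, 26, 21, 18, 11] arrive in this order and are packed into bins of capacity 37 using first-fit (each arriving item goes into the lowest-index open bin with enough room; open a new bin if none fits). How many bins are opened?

7

  23 → bin 1 (new)  [load 23/37]
  25 → bin 2 (new)  [load 25/37]
  12 → bin 1  [load 35/37]
  28 → bin 3 (new)  [load 28/37]
  30 → bin 4 (new)  [load 30/37]
  16 → bin 5 (new)  [load 16/37]
  26 → bin 6 (new)  [load 26/37]
  21 → bin 5  [load 37/37]
  18 → bin 7 (new)  [load 18/37]
  11 → bin 2  [load 36/37]
7 bins opened.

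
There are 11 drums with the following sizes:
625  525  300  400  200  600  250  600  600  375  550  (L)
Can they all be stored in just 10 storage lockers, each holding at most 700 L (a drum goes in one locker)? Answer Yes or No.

Yes

A valid assignment using 9 storage lockers:
  locker 1: 625 = 625
  locker 2: 600 = 600
  locker 3: 600 = 600
  locker 4: 600 = 600
  locker 5: 550 = 550
  locker 6: 525 = 525
  locker 7: 400 + 300 = 700
  locker 8: 375 + 250 = 625
  locker 9: 200 = 200
That uses only 9 ≤ 10, so 10 storage lockers are enough.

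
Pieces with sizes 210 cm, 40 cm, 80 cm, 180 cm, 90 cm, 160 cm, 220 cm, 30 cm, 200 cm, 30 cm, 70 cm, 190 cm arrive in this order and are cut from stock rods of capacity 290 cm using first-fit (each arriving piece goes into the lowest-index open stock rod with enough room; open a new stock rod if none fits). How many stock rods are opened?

  210 → stock rod 1 (new)  [load 210/290]
  40 → stock rod 1  [load 250/290]
  80 → stock rod 2 (new)  [load 80/290]
  180 → stock rod 2  [load 260/290]
  90 → stock rod 3 (new)  [load 90/290]
  160 → stock rod 3  [load 250/290]
  220 → stock rod 4 (new)  [load 220/290]
  30 → stock rod 1  [load 280/290]
  200 → stock rod 5 (new)  [load 200/290]
  30 → stock rod 2  [load 290/290]
  70 → stock rod 4  [load 290/290]
  190 → stock rod 6 (new)  [load 190/290]
6 stock rods opened.

6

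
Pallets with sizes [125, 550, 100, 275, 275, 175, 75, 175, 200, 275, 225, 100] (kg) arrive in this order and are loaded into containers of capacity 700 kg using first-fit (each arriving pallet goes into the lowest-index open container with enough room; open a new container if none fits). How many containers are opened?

4

  125 → container 1 (new)  [load 125/700]
  550 → container 1  [load 675/700]
  100 → container 2 (new)  [load 100/700]
  275 → container 2  [load 375/700]
  275 → container 2  [load 650/700]
  175 → container 3 (new)  [load 175/700]
  75 → container 3  [load 250/700]
  175 → container 3  [load 425/700]
  200 → container 3  [load 625/700]
  275 → container 4 (new)  [load 275/700]
  225 → container 4  [load 500/700]
  100 → container 4  [load 600/700]
4 containers opened.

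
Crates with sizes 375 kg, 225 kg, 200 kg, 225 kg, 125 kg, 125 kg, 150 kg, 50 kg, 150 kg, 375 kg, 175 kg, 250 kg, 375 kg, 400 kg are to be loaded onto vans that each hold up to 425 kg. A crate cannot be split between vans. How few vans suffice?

Total = 400 + 375 + 375 + 375 + 250 + 225 + 225 + 200 + 175 + 150 + 150 + 125 + 125 + 50 = 3200 kg.
Lower bound: ⌈3200/425⌉ = 8 vans.
A packing using 8 vans:
  van 1: 400 = 400
  van 2: 375 + 50 = 425
  van 3: 375 = 375
  van 4: 375 = 375
  van 5: 250 + 175 = 425
  van 6: 225 + 200 = 425
  van 7: 225 + 150 = 375
  van 8: 150 + 125 + 125 = 400
This matches the lower bound, so 8 is optimal.

8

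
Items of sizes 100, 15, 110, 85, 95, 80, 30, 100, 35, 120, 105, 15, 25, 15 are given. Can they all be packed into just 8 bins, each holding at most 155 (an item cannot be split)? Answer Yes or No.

A valid assignment using 8 bins:
  bin 1: 120 + 35 = 155
  bin 2: 110 + 30 + 15 = 155
  bin 3: 105 + 25 + 15 = 145
  bin 4: 100 + 15 = 115
  bin 5: 100 = 100
  bin 6: 95 = 95
  bin 7: 85 = 85
  bin 8: 80 = 80
Every load is within 155, so 8 bins suffice.

Yes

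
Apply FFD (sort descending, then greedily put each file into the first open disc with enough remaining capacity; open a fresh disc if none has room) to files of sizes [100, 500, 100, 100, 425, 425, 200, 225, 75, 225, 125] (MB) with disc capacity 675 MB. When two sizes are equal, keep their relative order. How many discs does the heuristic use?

4

Sorted descending: 500, 425, 425, 225, 225, 200, 125, 100, 100, 100, 75.
  500 → disc 1 (new)  [load 500/675]
  425 → disc 2 (new)  [load 425/675]
  425 → disc 3 (new)  [load 425/675]
  225 → disc 2  [load 650/675]
  225 → disc 3  [load 650/675]
  200 → disc 4 (new)  [load 200/675]
  125 → disc 1  [load 625/675]
  100 → disc 4  [load 300/675]
  100 → disc 4  [load 400/675]
  100 → disc 4  [load 500/675]
  75 → disc 4  [load 575/675]
4 discs opened.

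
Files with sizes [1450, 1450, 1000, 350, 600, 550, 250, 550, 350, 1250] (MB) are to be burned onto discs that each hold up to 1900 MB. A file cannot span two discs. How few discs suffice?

5

Total = 1450 + 1450 + 1250 + 1000 + 600 + 550 + 550 + 350 + 350 + 250 = 7800 MB.
Lower bound: ⌈7800/1900⌉ = 5 discs.
A packing using 5 discs:
  disc 1: 1450 + 350 = 1800
  disc 2: 1450 + 350 = 1800
  disc 3: 1250 + 600 = 1850
  disc 4: 1000 + 550 + 250 = 1800
  disc 5: 550 = 550
This matches the lower bound, so 5 is optimal.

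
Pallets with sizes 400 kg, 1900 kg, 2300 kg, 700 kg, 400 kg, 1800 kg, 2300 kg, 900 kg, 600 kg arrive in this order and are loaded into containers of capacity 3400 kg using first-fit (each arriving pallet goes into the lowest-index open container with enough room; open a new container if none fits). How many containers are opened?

  400 → container 1 (new)  [load 400/3400]
  1900 → container 1  [load 2300/3400]
  2300 → container 2 (new)  [load 2300/3400]
  700 → container 1  [load 3000/3400]
  400 → container 1  [load 3400/3400]
  1800 → container 3 (new)  [load 1800/3400]
  2300 → container 4 (new)  [load 2300/3400]
  900 → container 2  [load 3200/3400]
  600 → container 3  [load 2400/3400]
4 containers opened.

4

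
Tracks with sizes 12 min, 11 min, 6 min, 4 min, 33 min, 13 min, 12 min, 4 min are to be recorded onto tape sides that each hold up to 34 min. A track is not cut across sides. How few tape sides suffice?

Total = 33 + 13 + 12 + 12 + 11 + 6 + 4 + 4 = 95 min.
Lower bound: ⌈95/34⌉ = 3 tape sides.
A packing using 3 tape sides:
  side 1: 33 = 33
  side 2: 13 + 12 + 6 = 31
  side 3: 12 + 11 + 4 + 4 = 31
This matches the lower bound, so 3 is optimal.

3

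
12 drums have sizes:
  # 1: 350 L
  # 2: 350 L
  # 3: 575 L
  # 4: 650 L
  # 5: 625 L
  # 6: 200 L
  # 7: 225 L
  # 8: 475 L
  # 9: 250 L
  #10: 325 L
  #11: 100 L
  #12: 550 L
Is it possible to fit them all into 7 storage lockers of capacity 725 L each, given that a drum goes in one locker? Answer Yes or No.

No

Total = 4675 L; ⌈4675/725⌉ = 7.
The bound of 7 does not rule out 7, but exhaustive search shows no assignment into 7 storage lockers of capacity 725 L exists — the minimum is 8.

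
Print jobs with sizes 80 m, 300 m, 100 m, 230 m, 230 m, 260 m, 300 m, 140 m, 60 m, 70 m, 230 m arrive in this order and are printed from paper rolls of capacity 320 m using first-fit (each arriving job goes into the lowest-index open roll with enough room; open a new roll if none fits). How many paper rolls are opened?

  80 → roll 1 (new)  [load 80/320]
  300 → roll 2 (new)  [load 300/320]
  100 → roll 1  [load 180/320]
  230 → roll 3 (new)  [load 230/320]
  230 → roll 4 (new)  [load 230/320]
  260 → roll 5 (new)  [load 260/320]
  300 → roll 6 (new)  [load 300/320]
  140 → roll 1  [load 320/320]
  60 → roll 3  [load 290/320]
  70 → roll 4  [load 300/320]
  230 → roll 7 (new)  [load 230/320]
7 paper rolls opened.

7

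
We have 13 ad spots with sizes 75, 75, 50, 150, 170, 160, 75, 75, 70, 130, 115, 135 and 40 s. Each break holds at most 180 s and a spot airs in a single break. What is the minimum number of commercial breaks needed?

Total = 170 + 160 + 150 + 135 + 130 + 115 + 75 + 75 + 75 + 75 + 70 + 50 + 40 = 1320 s.
Lower bound: ⌈1320/180⌉ = 8 commercial breaks.
A packing using 9 commercial breaks:
  break 1: 170 = 170
  break 2: 160 = 160
  break 3: 150 = 150
  break 4: 135 + 40 = 175
  break 5: 130 + 50 = 180
  break 6: 115 = 115
  break 7: 75 + 75 = 150
  break 8: 75 + 75 = 150
  break 9: 70 = 70
No arrangement into 8 commercial breaks stays within capacity, so 9 is optimal.

9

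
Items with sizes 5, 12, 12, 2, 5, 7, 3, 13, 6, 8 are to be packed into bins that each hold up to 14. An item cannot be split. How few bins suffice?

6

Total = 13 + 12 + 12 + 8 + 7 + 6 + 5 + 5 + 3 + 2 = 73.
Lower bound: ⌈73/14⌉ = 6 bins.
A packing using 6 bins:
  bin 1: 13 = 13
  bin 2: 12 + 2 = 14
  bin 3: 12 = 12
  bin 4: 8 + 6 = 14
  bin 5: 7 + 5 = 12
  bin 6: 5 + 3 = 8
This matches the lower bound, so 6 is optimal.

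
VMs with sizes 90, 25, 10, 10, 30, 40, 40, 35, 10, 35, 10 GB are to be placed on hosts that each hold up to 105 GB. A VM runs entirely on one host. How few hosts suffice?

4

Total = 90 + 40 + 40 + 35 + 35 + 30 + 25 + 10 + 10 + 10 + 10 = 335 GB.
Lower bound: ⌈335/105⌉ = 4 hosts.
A packing using 4 hosts:
  host 1: 90 + 10 = 100
  host 2: 40 + 40 + 25 = 105
  host 3: 35 + 35 + 30 = 100
  host 4: 10 + 10 + 10 = 30
This matches the lower bound, so 4 is optimal.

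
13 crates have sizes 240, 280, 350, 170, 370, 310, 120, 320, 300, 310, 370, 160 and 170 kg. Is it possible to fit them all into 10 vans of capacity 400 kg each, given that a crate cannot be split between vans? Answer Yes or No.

Yes

A valid assignment using 10 vans:
  van 1: 370 = 370
  van 2: 370 = 370
  van 3: 350 = 350
  van 4: 320 = 320
  van 5: 310 = 310
  van 6: 310 = 310
  van 7: 300 = 300
  van 8: 280 + 120 = 400
  van 9: 240 + 160 = 400
  van 10: 170 + 170 = 340
Every load is within 400 kg, so 10 vans suffice.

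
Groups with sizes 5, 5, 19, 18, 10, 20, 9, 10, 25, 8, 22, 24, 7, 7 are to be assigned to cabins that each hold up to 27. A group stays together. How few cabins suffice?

8

Total = 25 + 24 + 22 + 20 + 19 + 18 + 10 + 10 + 9 + 8 + 7 + 7 + 5 + 5 = 189.
Lower bound: ⌈189/27⌉ = 7 cabins.
A packing using 8 cabins:
  cabin 1: 25 = 25
  cabin 2: 24 = 24
  cabin 3: 22 + 5 = 27
  cabin 4: 20 + 7 = 27
  cabin 5: 19 + 8 = 27
  cabin 6: 18 + 9 = 27
  cabin 7: 10 + 10 + 7 = 27
  cabin 8: 5 = 5
No arrangement into 7 cabins stays within capacity, so 8 is optimal.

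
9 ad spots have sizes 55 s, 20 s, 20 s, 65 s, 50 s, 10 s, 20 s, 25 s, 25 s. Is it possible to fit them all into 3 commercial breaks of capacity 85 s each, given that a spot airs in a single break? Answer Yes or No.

Total = 290 s; ⌈290/85⌉ = 4.
At least 4 commercial breaks are required, but only 3 are allowed.

No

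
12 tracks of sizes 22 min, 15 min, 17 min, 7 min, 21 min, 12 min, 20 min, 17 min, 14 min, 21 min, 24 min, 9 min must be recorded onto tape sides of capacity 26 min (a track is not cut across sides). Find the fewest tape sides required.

Total = 24 + 22 + 21 + 21 + 20 + 17 + 17 + 15 + 14 + 12 + 9 + 7 = 199 min.
Lower bound: ⌈199/26⌉ = 8 tape sides.
Also, 9 tracks each exceed 13 min, and no two of those can share a side, so at least 9 tape sides are needed.
A packing using 9 tape sides:
  side 1: 24 = 24
  side 2: 22 = 22
  side 3: 21 = 21
  side 4: 21 = 21
  side 5: 20 = 20
  side 6: 17 + 9 = 26
  side 7: 17 + 7 = 24
  side 8: 15 = 15
  side 9: 14 + 12 = 26
This matches the lower bound, so 9 is optimal.

9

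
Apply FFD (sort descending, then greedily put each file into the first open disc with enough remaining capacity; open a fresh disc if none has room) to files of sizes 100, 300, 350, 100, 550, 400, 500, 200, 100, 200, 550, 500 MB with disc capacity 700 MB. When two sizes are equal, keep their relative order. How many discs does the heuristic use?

6

Sorted descending: 550, 550, 500, 500, 400, 350, 300, 200, 200, 100, 100, 100.
  550 → disc 1 (new)  [load 550/700]
  550 → disc 2 (new)  [load 550/700]
  500 → disc 3 (new)  [load 500/700]
  500 → disc 4 (new)  [load 500/700]
  400 → disc 5 (new)  [load 400/700]
  350 → disc 6 (new)  [load 350/700]
  300 → disc 5  [load 700/700]
  200 → disc 3  [load 700/700]
  200 → disc 4  [load 700/700]
  100 → disc 1  [load 650/700]
  100 → disc 2  [load 650/700]
  100 → disc 6  [load 450/700]
6 discs opened.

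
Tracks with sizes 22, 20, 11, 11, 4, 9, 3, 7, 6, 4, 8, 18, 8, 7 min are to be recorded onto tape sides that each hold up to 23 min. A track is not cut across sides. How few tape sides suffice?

Total = 22 + 20 + 18 + 11 + 11 + 9 + 8 + 8 + 7 + 7 + 6 + 4 + 4 + 3 = 138 min.
Lower bound: ⌈138/23⌉ = 6 tape sides.
A packing using 7 tape sides:
  side 1: 22 = 22
  side 2: 20 + 3 = 23
  side 3: 18 + 4 = 22
  side 4: 11 + 11 = 22
  side 5: 9 + 8 + 6 = 23
  side 6: 8 + 7 + 7 = 22
  side 7: 4 = 4
No arrangement into 6 tape sides stays within capacity, so 7 is optimal.

7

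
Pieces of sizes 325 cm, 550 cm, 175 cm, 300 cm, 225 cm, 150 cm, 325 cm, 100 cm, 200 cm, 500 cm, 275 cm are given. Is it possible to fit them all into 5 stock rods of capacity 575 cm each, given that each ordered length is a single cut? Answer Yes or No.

No

Total = 3125 cm; ⌈3125/575⌉ = 6.
At least 6 stock rods are required, but only 5 are allowed.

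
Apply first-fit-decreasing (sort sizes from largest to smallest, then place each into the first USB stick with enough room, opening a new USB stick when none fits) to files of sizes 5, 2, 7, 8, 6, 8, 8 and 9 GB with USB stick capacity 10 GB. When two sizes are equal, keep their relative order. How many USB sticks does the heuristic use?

7

Sorted descending: 9, 8, 8, 8, 7, 6, 5, 2.
  9 → USB stick 1 (new)  [load 9/10]
  8 → USB stick 2 (new)  [load 8/10]
  8 → USB stick 3 (new)  [load 8/10]
  8 → USB stick 4 (new)  [load 8/10]
  7 → USB stick 5 (new)  [load 7/10]
  6 → USB stick 6 (new)  [load 6/10]
  5 → USB stick 7 (new)  [load 5/10]
  2 → USB stick 2  [load 10/10]
7 USB sticks opened.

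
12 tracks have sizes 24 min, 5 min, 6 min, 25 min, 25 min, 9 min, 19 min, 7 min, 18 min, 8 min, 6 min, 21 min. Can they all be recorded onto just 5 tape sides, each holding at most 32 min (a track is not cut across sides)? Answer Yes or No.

No

Total = 173 min; ⌈173/32⌉ = 6.
At least 6 tape sides are required, but only 5 are allowed.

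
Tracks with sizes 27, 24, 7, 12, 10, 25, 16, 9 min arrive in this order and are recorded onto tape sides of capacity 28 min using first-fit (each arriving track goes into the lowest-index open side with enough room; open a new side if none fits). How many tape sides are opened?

  27 → side 1 (new)  [load 27/28]
  24 → side 2 (new)  [load 24/28]
  7 → side 3 (new)  [load 7/28]
  12 → side 3  [load 19/28]
  10 → side 4 (new)  [load 10/28]
  25 → side 5 (new)  [load 25/28]
  16 → side 4  [load 26/28]
  9 → side 3  [load 28/28]
5 tape sides opened.

5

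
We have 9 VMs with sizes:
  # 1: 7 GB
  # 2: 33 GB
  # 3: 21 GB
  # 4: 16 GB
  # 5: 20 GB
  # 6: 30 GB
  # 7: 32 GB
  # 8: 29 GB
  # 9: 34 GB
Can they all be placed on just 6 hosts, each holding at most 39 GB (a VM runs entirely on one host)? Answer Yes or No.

No

Total = 222 GB; ⌈222/39⌉ = 6.
7 VMs each exceed half the capacity and cannot share a host, forcing at least 7 hosts.
At least 7 hosts are required, but only 6 are allowed.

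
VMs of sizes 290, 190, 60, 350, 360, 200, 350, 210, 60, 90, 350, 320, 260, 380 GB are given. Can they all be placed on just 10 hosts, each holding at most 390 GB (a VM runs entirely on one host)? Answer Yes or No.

Yes

A valid assignment using 10 hosts:
  host 1: 380 = 380
  host 2: 360 = 360
  host 3: 350 = 350
  host 4: 350 = 350
  host 5: 350 = 350
  host 6: 320 + 60 = 380
  host 7: 290 + 90 = 380
  host 8: 260 + 60 = 320
  host 9: 210 = 210
  host 10: 200 + 190 = 390
Every load is within 390 GB, so 10 hosts suffice.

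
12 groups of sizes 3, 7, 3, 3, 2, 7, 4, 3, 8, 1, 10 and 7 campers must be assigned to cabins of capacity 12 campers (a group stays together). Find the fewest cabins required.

6

Total = 10 + 8 + 7 + 7 + 7 + 4 + 3 + 3 + 3 + 3 + 2 + 1 = 58 campers.
Lower bound: ⌈58/12⌉ = 5 cabins.
A packing using 6 cabins:
  cabin 1: 10 + 2 = 12
  cabin 2: 8 + 4 = 12
  cabin 3: 7 + 3 + 1 = 11
  cabin 4: 7 + 3 = 10
  cabin 5: 7 + 3 = 10
  cabin 6: 3 = 3
No arrangement into 5 cabins stays within capacity, so 6 is optimal.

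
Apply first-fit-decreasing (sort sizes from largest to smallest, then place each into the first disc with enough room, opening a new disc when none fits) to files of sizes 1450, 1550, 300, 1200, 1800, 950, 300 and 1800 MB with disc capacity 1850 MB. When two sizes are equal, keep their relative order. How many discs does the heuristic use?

6

Sorted descending: 1800, 1800, 1550, 1450, 1200, 950, 300, 300.
  1800 → disc 1 (new)  [load 1800/1850]
  1800 → disc 2 (new)  [load 1800/1850]
  1550 → disc 3 (new)  [load 1550/1850]
  1450 → disc 4 (new)  [load 1450/1850]
  1200 → disc 5 (new)  [load 1200/1850]
  950 → disc 6 (new)  [load 950/1850]
  300 → disc 3  [load 1850/1850]
  300 → disc 4  [load 1750/1850]
6 discs opened.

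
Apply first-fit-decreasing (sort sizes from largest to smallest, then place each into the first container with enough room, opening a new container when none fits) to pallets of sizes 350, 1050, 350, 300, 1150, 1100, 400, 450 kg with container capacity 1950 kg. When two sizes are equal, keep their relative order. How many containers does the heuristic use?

Sorted descending: 1150, 1100, 1050, 450, 400, 350, 350, 300.
  1150 → container 1 (new)  [load 1150/1950]
  1100 → container 2 (new)  [load 1100/1950]
  1050 → container 3 (new)  [load 1050/1950]
  450 → container 1  [load 1600/1950]
  400 → container 2  [load 1500/1950]
  350 → container 1  [load 1950/1950]
  350 → container 2  [load 1850/1950]
  300 → container 3  [load 1350/1950]
3 containers opened.

3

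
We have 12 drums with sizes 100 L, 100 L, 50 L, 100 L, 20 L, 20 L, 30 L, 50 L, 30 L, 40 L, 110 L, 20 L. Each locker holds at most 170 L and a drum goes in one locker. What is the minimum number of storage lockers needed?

4

Total = 110 + 100 + 100 + 100 + 50 + 50 + 40 + 30 + 30 + 20 + 20 + 20 = 670 L.
Lower bound: ⌈670/170⌉ = 4 storage lockers.
A packing using 4 storage lockers:
  locker 1: 110 + 50 = 160
  locker 2: 100 + 50 + 20 = 170
  locker 3: 100 + 40 + 30 = 170
  locker 4: 100 + 30 + 20 + 20 = 170
This matches the lower bound, so 4 is optimal.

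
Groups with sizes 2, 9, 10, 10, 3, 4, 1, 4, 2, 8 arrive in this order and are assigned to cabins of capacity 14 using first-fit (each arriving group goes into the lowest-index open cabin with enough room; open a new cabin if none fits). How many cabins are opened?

4

  2 → cabin 1 (new)  [load 2/14]
  9 → cabin 1  [load 11/14]
  10 → cabin 2 (new)  [load 10/14]
  10 → cabin 3 (new)  [load 10/14]
  3 → cabin 1  [load 14/14]
  4 → cabin 2  [load 14/14]
  1 → cabin 3  [load 11/14]
  4 → cabin 4 (new)  [load 4/14]
  2 → cabin 3  [load 13/14]
  8 → cabin 4  [load 12/14]
4 cabins opened.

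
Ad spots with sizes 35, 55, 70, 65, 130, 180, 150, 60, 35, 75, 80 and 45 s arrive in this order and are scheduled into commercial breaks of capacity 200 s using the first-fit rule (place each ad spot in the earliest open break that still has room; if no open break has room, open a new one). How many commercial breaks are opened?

6

  35 → break 1 (new)  [load 35/200]
  55 → break 1  [load 90/200]
  70 → break 1  [load 160/200]
  65 → break 2 (new)  [load 65/200]
  130 → break 2  [load 195/200]
  180 → break 3 (new)  [load 180/200]
  150 → break 4 (new)  [load 150/200]
  60 → break 5 (new)  [load 60/200]
  35 → break 1  [load 195/200]
  75 → break 5  [load 135/200]
  80 → break 6 (new)  [load 80/200]
  45 → break 4  [load 195/200]
6 commercial breaks opened.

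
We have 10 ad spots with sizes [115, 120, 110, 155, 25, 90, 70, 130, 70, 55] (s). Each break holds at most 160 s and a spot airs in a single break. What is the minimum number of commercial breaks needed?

Total = 155 + 130 + 120 + 115 + 110 + 90 + 70 + 70 + 55 + 25 = 940 s.
Lower bound: ⌈940/160⌉ = 6 commercial breaks.
A packing using 7 commercial breaks:
  break 1: 155 = 155
  break 2: 130 + 25 = 155
  break 3: 120 = 120
  break 4: 115 = 115
  break 5: 110 = 110
  break 6: 90 + 70 = 160
  break 7: 70 + 55 = 125
No arrangement into 6 commercial breaks stays within capacity, so 7 is optimal.

7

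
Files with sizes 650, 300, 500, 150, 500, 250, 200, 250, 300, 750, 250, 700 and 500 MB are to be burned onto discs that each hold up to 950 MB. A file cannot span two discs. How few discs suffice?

6

Total = 750 + 700 + 650 + 500 + 500 + 500 + 300 + 300 + 250 + 250 + 250 + 200 + 150 = 5300 MB.
Lower bound: ⌈5300/950⌉ = 6 discs.
A packing using 6 discs:
  disc 1: 750 + 200 = 950
  disc 2: 700 + 250 = 950
  disc 3: 650 + 300 = 950
  disc 4: 500 + 300 + 150 = 950
  disc 5: 500 + 250 = 750
  disc 6: 500 + 250 = 750
This matches the lower bound, so 6 is optimal.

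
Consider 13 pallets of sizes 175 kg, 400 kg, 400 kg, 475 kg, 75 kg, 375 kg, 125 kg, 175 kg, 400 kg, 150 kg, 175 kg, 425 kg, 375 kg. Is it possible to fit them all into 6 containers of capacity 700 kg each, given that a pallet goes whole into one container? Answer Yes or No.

No

Total = 3725 kg; ⌈3725/700⌉ = 6.
7 pallets each exceed half the capacity and cannot share a container, forcing at least 7 containers.
At least 7 containers are required, but only 6 are allowed.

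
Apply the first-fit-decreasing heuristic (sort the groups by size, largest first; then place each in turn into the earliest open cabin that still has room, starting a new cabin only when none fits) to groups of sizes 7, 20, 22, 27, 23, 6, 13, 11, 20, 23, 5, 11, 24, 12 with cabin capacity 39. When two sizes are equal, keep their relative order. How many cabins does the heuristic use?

Sorted descending: 27, 24, 23, 23, 22, 20, 20, 13, 12, 11, 11, 7, 6, 5.
  27 → cabin 1 (new)  [load 27/39]
  24 → cabin 2 (new)  [load 24/39]
  23 → cabin 3 (new)  [load 23/39]
  23 → cabin 4 (new)  [load 23/39]
  22 → cabin 5 (new)  [load 22/39]
  20 → cabin 6 (new)  [load 20/39]
  20 → cabin 7 (new)  [load 20/39]
  13 → cabin 2  [load 37/39]
  12 → cabin 1  [load 39/39]
  11 → cabin 3  [load 34/39]
  11 → cabin 4  [load 34/39]
  7 → cabin 5  [load 29/39]
  6 → cabin 5  [load 35/39]
  5 → cabin 3  [load 39/39]
7 cabins opened.

7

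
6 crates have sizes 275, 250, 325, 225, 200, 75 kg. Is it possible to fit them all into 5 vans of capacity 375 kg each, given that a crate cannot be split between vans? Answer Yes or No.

A valid assignment using 5 vans:
  van 1: 325 = 325
  van 2: 275 + 75 = 350
  van 3: 250 = 250
  van 4: 225 = 225
  van 5: 200 = 200
Every load is within 375 kg, so 5 vans suffice.

Yes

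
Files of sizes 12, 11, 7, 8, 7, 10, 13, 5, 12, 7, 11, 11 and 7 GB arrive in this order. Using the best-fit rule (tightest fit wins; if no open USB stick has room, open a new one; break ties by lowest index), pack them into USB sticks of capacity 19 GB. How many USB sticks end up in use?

  12 → USB stick 1 (new)  [load 12/19]
  11 → USB stick 2 (new)  [load 11/19]
  7 → USB stick 1  [load 19/19]
  8 → USB stick 2  [load 19/19]
  7 → USB stick 3 (new)  [load 7/19]
  10 → USB stick 3  [load 17/19]
  13 → USB stick 4 (new)  [load 13/19]
  5 → USB stick 4  [load 18/19]
  12 → USB stick 5 (new)  [load 12/19]
  7 → USB stick 5  [load 19/19]
  11 → USB stick 6 (new)  [load 11/19]
  11 → USB stick 7 (new)  [load 11/19]
  7 → USB stick 6  [load 18/19]
7 USB sticks opened.

7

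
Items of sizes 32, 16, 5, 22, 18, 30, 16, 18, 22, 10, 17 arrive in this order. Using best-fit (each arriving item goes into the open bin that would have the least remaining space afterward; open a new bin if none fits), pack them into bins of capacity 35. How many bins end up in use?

7

  32 → bin 1 (new)  [load 32/35]
  16 → bin 2 (new)  [load 16/35]
  5 → bin 2  [load 21/35]
  22 → bin 3 (new)  [load 22/35]
  18 → bin 4 (new)  [load 18/35]
  30 → bin 5 (new)  [load 30/35]
  16 → bin 4  [load 34/35]
  18 → bin 6 (new)  [load 18/35]
  22 → bin 7 (new)  [load 22/35]
  10 → bin 3  [load 32/35]
  17 → bin 6  [load 35/35]
7 bins opened.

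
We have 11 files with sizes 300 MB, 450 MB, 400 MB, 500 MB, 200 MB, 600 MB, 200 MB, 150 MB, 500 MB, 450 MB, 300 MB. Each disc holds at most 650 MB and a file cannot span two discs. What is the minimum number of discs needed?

7

Total = 600 + 500 + 500 + 450 + 450 + 400 + 300 + 300 + 200 + 200 + 150 = 4050 MB.
Lower bound: ⌈4050/650⌉ = 7 discs.
A packing using 7 discs:
  disc 1: 600 = 600
  disc 2: 500 + 150 = 650
  disc 3: 500 = 500
  disc 4: 450 + 200 = 650
  disc 5: 450 + 200 = 650
  disc 6: 400 = 400
  disc 7: 300 + 300 = 600
This matches the lower bound, so 7 is optimal.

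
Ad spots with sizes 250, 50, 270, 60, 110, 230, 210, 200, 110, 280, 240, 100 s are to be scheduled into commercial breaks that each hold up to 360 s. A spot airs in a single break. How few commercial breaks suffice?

Total = 280 + 270 + 250 + 240 + 230 + 210 + 200 + 110 + 110 + 100 + 60 + 50 = 2110 s.
Lower bound: ⌈2110/360⌉ = 6 commercial breaks.
Also, 7 ad spots each exceed 180 s, and no two of those can share a break, so at least 7 commercial breaks are needed.
A packing using 7 commercial breaks:
  break 1: 280 + 60 = 340
  break 2: 270 + 50 = 320
  break 3: 250 + 110 = 360
  break 4: 240 + 110 = 350
  break 5: 230 + 100 = 330
  break 6: 210 = 210
  break 7: 200 = 200
This matches the lower bound, so 7 is optimal.

7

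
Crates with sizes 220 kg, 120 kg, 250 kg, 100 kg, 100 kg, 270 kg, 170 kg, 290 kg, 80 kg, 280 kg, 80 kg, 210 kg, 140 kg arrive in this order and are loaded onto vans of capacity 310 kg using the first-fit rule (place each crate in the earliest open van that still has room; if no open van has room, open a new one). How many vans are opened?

9

  220 → van 1 (new)  [load 220/310]
  120 → van 2 (new)  [load 120/310]
  250 → van 3 (new)  [load 250/310]
  100 → van 2  [load 220/310]
  100 → van 4 (new)  [load 100/310]
  270 → van 5 (new)  [load 270/310]
  170 → van 4  [load 270/310]
  290 → van 6 (new)  [load 290/310]
  80 → van 1  [load 300/310]
  280 → van 7 (new)  [load 280/310]
  80 → van 2  [load 300/310]
  210 → van 8 (new)  [load 210/310]
  140 → van 9 (new)  [load 140/310]
9 vans opened.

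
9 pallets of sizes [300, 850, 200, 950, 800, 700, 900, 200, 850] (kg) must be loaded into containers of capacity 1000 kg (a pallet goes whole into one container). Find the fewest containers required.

Total = 950 + 900 + 850 + 850 + 800 + 700 + 300 + 200 + 200 = 5750 kg.
Lower bound: ⌈5750/1000⌉ = 6 containers.
A packing using 7 containers:
  container 1: 950 = 950
  container 2: 900 = 900
  container 3: 850 = 850
  container 4: 850 = 850
  container 5: 800 + 200 = 1000
  container 6: 700 + 300 = 1000
  container 7: 200 = 200
No arrangement into 6 containers stays within capacity, so 7 is optimal.

7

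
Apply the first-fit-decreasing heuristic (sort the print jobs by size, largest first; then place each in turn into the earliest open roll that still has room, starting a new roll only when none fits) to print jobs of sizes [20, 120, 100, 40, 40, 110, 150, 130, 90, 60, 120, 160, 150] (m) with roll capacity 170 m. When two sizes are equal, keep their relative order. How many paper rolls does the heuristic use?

Sorted descending: 160, 150, 150, 130, 120, 120, 110, 100, 90, 60, 40, 40, 20.
  160 → roll 1 (new)  [load 160/170]
  150 → roll 2 (new)  [load 150/170]
  150 → roll 3 (new)  [load 150/170]
  130 → roll 4 (new)  [load 130/170]
  120 → roll 5 (new)  [load 120/170]
  120 → roll 6 (new)  [load 120/170]
  110 → roll 7 (new)  [load 110/170]
  100 → roll 8 (new)  [load 100/170]
  90 → roll 9 (new)  [load 90/170]
  60 → roll 7  [load 170/170]
  40 → roll 4  [load 170/170]
  40 → roll 5  [load 160/170]
  20 → roll 2  [load 170/170]
9 paper rolls opened.

9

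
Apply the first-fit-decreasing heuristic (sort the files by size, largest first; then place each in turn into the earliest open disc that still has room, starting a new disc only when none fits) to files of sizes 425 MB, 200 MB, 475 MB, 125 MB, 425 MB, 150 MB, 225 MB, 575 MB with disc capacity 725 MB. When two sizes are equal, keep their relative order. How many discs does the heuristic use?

4

Sorted descending: 575, 475, 425, 425, 225, 200, 150, 125.
  575 → disc 1 (new)  [load 575/725]
  475 → disc 2 (new)  [load 475/725]
  425 → disc 3 (new)  [load 425/725]
  425 → disc 4 (new)  [load 425/725]
  225 → disc 2  [load 700/725]
  200 → disc 3  [load 625/725]
  150 → disc 1  [load 725/725]
  125 → disc 4  [load 550/725]
4 discs opened.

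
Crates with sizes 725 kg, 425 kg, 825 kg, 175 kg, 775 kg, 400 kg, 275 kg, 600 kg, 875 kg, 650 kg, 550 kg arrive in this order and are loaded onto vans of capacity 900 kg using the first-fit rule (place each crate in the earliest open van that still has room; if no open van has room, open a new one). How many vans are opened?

  725 → van 1 (new)  [load 725/900]
  425 → van 2 (new)  [load 425/900]
  825 → van 3 (new)  [load 825/900]
  175 → van 1  [load 900/900]
  775 → van 4 (new)  [load 775/900]
  400 → van 2  [load 825/900]
  275 → van 5 (new)  [load 275/900]
  600 → van 5  [load 875/900]
  875 → van 6 (new)  [load 875/900]
  650 → van 7 (new)  [load 650/900]
  550 → van 8 (new)  [load 550/900]
8 vans opened.

8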